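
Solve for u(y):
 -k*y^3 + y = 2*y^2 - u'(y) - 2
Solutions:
 u(y) = C1 + k*y^4/4 + 2*y^3/3 - y^2/2 - 2*y


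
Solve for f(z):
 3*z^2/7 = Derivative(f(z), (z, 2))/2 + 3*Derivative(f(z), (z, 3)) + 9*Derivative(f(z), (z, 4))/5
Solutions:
 f(z) = C1 + C2*z + C3*exp(z*(-5 + sqrt(15))/6) + C4*exp(-z*(sqrt(15) + 5)/6) + z^4/14 - 12*z^3/7 + 972*z^2/35


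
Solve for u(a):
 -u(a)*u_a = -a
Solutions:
 u(a) = -sqrt(C1 + a^2)
 u(a) = sqrt(C1 + a^2)


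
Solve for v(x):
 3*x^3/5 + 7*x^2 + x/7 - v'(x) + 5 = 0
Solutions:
 v(x) = C1 + 3*x^4/20 + 7*x^3/3 + x^2/14 + 5*x


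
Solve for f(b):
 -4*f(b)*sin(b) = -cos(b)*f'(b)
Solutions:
 f(b) = C1/cos(b)^4


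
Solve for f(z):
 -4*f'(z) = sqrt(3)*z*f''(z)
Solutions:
 f(z) = C1 + C2*z^(1 - 4*sqrt(3)/3)


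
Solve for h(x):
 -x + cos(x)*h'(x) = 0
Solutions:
 h(x) = C1 + Integral(x/cos(x), x)


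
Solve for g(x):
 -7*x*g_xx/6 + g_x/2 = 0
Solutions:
 g(x) = C1 + C2*x^(10/7)


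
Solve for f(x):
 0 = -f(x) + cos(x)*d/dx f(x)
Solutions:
 f(x) = C1*sqrt(sin(x) + 1)/sqrt(sin(x) - 1)


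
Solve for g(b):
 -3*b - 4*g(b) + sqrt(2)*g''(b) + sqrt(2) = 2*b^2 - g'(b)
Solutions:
 g(b) = C1*exp(sqrt(2)*b*(-1 + sqrt(1 + 16*sqrt(2)))/4) + C2*exp(-sqrt(2)*b*(1 + sqrt(1 + 16*sqrt(2)))/4) - b^2/2 - b - 1/4


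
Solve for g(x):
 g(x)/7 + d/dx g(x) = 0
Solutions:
 g(x) = C1*exp(-x/7)


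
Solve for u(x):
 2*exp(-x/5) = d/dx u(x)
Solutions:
 u(x) = C1 - 10*exp(-x/5)


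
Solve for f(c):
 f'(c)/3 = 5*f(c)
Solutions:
 f(c) = C1*exp(15*c)


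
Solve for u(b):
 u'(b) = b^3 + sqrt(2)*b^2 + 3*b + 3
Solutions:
 u(b) = C1 + b^4/4 + sqrt(2)*b^3/3 + 3*b^2/2 + 3*b


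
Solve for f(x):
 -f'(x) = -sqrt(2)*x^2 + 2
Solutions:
 f(x) = C1 + sqrt(2)*x^3/3 - 2*x


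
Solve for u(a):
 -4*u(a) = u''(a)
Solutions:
 u(a) = C1*sin(2*a) + C2*cos(2*a)


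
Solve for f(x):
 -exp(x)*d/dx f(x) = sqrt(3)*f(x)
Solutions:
 f(x) = C1*exp(sqrt(3)*exp(-x))


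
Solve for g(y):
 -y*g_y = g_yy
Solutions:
 g(y) = C1 + C2*erf(sqrt(2)*y/2)


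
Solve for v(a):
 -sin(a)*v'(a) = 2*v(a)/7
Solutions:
 v(a) = C1*(cos(a) + 1)^(1/7)/(cos(a) - 1)^(1/7)


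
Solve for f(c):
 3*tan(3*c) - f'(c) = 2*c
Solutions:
 f(c) = C1 - c^2 - log(cos(3*c))


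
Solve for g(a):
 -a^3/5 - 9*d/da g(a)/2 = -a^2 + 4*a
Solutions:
 g(a) = C1 - a^4/90 + 2*a^3/27 - 4*a^2/9


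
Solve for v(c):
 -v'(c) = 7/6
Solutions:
 v(c) = C1 - 7*c/6


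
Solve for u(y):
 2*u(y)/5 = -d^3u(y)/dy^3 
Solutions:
 u(y) = C3*exp(-2^(1/3)*5^(2/3)*y/5) + (C1*sin(2^(1/3)*sqrt(3)*5^(2/3)*y/10) + C2*cos(2^(1/3)*sqrt(3)*5^(2/3)*y/10))*exp(2^(1/3)*5^(2/3)*y/10)


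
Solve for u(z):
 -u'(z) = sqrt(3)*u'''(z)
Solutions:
 u(z) = C1 + C2*sin(3^(3/4)*z/3) + C3*cos(3^(3/4)*z/3)


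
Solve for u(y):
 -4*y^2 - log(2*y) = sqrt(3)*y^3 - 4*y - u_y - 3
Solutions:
 u(y) = C1 + sqrt(3)*y^4/4 + 4*y^3/3 - 2*y^2 + y*log(y) - 4*y + y*log(2)


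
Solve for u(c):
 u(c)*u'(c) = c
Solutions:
 u(c) = -sqrt(C1 + c^2)
 u(c) = sqrt(C1 + c^2)


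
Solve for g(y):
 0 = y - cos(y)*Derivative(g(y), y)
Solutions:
 g(y) = C1 + Integral(y/cos(y), y)


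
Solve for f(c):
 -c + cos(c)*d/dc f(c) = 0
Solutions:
 f(c) = C1 + Integral(c/cos(c), c)


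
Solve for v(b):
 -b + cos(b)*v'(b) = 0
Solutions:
 v(b) = C1 + Integral(b/cos(b), b)


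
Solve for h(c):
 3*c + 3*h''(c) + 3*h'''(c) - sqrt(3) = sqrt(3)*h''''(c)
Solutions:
 h(c) = C1 + C2*c + C3*exp(c*(sqrt(3) + sqrt(3 + 4*sqrt(3)))/2) + C4*exp(c*(-sqrt(3 + 4*sqrt(3)) + sqrt(3))/2) - c^3/6 + c^2*(sqrt(3) + 3)/6


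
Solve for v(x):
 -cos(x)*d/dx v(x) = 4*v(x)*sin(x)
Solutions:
 v(x) = C1*cos(x)^4


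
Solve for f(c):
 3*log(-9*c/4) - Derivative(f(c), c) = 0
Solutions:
 f(c) = C1 + 3*c*log(-c) + 3*c*(-2*log(2) - 1 + 2*log(3))


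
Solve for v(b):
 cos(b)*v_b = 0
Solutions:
 v(b) = C1


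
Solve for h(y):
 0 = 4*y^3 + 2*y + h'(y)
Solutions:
 h(y) = C1 - y^4 - y^2


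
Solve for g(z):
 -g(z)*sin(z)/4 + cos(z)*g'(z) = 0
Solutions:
 g(z) = C1/cos(z)^(1/4)


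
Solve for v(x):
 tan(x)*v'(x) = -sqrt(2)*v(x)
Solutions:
 v(x) = C1/sin(x)^(sqrt(2))


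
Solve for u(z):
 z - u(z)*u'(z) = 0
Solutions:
 u(z) = -sqrt(C1 + z^2)
 u(z) = sqrt(C1 + z^2)


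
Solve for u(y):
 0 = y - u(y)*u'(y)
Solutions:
 u(y) = -sqrt(C1 + y^2)
 u(y) = sqrt(C1 + y^2)


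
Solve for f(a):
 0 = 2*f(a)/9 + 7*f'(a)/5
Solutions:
 f(a) = C1*exp(-10*a/63)


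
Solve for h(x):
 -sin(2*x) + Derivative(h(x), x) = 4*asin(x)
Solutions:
 h(x) = C1 + 4*x*asin(x) + 4*sqrt(1 - x^2) - cos(2*x)/2


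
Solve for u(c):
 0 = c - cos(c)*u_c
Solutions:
 u(c) = C1 + Integral(c/cos(c), c)


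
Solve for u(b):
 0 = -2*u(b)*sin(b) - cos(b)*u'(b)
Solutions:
 u(b) = C1*cos(b)^2


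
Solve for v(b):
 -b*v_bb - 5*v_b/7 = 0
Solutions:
 v(b) = C1 + C2*b^(2/7)


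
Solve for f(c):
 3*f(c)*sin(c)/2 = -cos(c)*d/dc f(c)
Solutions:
 f(c) = C1*cos(c)^(3/2)


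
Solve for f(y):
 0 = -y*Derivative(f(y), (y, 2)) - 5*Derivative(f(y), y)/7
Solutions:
 f(y) = C1 + C2*y^(2/7)


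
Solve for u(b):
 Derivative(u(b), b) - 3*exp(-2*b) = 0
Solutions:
 u(b) = C1 - 3*exp(-2*b)/2


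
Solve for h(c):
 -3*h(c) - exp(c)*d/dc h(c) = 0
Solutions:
 h(c) = C1*exp(3*exp(-c))


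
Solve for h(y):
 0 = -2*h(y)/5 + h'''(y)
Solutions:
 h(y) = C3*exp(2^(1/3)*5^(2/3)*y/5) + (C1*sin(2^(1/3)*sqrt(3)*5^(2/3)*y/10) + C2*cos(2^(1/3)*sqrt(3)*5^(2/3)*y/10))*exp(-2^(1/3)*5^(2/3)*y/10)


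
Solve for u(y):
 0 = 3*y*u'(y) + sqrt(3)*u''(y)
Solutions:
 u(y) = C1 + C2*erf(sqrt(2)*3^(1/4)*y/2)


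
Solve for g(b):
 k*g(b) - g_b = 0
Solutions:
 g(b) = C1*exp(b*k)


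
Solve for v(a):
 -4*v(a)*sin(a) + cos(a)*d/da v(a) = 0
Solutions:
 v(a) = C1/cos(a)^4


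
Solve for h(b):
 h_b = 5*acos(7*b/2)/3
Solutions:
 h(b) = C1 + 5*b*acos(7*b/2)/3 - 5*sqrt(4 - 49*b^2)/21


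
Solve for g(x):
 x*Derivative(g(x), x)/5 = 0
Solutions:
 g(x) = C1


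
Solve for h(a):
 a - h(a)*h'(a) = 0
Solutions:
 h(a) = -sqrt(C1 + a^2)
 h(a) = sqrt(C1 + a^2)


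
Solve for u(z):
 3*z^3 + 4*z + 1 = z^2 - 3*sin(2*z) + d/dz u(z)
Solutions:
 u(z) = C1 + 3*z^4/4 - z^3/3 + 2*z^2 + z - 3*cos(2*z)/2


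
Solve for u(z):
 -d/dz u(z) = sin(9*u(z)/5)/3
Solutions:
 z/3 + 5*log(cos(9*u(z)/5) - 1)/18 - 5*log(cos(9*u(z)/5) + 1)/18 = C1


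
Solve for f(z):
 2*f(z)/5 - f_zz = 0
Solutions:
 f(z) = C1*exp(-sqrt(10)*z/5) + C2*exp(sqrt(10)*z/5)


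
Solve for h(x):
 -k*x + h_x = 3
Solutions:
 h(x) = C1 + k*x^2/2 + 3*x


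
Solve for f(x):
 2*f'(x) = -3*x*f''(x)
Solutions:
 f(x) = C1 + C2*x^(1/3)


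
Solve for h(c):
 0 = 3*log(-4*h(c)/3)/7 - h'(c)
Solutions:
 -7*Integral(1/(log(-_y) - log(3) + 2*log(2)), (_y, h(c)))/3 = C1 - c


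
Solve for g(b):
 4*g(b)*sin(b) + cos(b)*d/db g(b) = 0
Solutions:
 g(b) = C1*cos(b)^4


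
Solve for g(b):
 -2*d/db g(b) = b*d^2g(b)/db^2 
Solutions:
 g(b) = C1 + C2/b


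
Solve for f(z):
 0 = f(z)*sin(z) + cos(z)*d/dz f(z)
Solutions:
 f(z) = C1*cos(z)


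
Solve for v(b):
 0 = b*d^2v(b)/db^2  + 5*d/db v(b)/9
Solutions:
 v(b) = C1 + C2*b^(4/9)


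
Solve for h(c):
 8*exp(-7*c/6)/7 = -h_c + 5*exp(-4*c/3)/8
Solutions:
 h(c) = C1 - 15*exp(-4*c/3)/32 + 48*exp(-7*c/6)/49


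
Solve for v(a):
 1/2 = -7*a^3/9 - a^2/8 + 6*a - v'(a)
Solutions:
 v(a) = C1 - 7*a^4/36 - a^3/24 + 3*a^2 - a/2


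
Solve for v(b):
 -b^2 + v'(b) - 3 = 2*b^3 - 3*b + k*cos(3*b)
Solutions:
 v(b) = C1 + b^4/2 + b^3/3 - 3*b^2/2 + 3*b + k*sin(3*b)/3


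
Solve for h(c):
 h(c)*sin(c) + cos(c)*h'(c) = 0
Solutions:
 h(c) = C1*cos(c)


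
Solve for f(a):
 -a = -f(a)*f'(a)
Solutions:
 f(a) = -sqrt(C1 + a^2)
 f(a) = sqrt(C1 + a^2)


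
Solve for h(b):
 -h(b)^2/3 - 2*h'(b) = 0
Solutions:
 h(b) = 6/(C1 + b)


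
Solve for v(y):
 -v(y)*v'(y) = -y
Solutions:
 v(y) = -sqrt(C1 + y^2)
 v(y) = sqrt(C1 + y^2)


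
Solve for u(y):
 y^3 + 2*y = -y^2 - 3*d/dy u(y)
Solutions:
 u(y) = C1 - y^4/12 - y^3/9 - y^2/3


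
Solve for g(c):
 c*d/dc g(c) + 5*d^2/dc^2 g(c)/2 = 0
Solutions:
 g(c) = C1 + C2*erf(sqrt(5)*c/5)


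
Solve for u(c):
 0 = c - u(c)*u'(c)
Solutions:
 u(c) = -sqrt(C1 + c^2)
 u(c) = sqrt(C1 + c^2)


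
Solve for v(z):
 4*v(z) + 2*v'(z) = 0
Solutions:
 v(z) = C1*exp(-2*z)


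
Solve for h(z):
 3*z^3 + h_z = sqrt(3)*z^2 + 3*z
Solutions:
 h(z) = C1 - 3*z^4/4 + sqrt(3)*z^3/3 + 3*z^2/2


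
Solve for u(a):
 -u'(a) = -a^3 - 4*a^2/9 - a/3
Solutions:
 u(a) = C1 + a^4/4 + 4*a^3/27 + a^2/6


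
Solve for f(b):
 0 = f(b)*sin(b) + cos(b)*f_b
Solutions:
 f(b) = C1*cos(b)


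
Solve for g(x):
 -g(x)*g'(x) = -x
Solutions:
 g(x) = -sqrt(C1 + x^2)
 g(x) = sqrt(C1 + x^2)


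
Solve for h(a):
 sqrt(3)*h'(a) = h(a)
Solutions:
 h(a) = C1*exp(sqrt(3)*a/3)


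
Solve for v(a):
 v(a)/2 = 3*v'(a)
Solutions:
 v(a) = C1*exp(a/6)


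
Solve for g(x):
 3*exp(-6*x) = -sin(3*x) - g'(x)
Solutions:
 g(x) = C1 + cos(3*x)/3 + exp(-6*x)/2


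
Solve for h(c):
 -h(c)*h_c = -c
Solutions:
 h(c) = -sqrt(C1 + c^2)
 h(c) = sqrt(C1 + c^2)


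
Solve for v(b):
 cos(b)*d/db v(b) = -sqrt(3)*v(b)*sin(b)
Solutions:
 v(b) = C1*cos(b)^(sqrt(3))


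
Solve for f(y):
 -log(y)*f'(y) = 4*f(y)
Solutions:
 f(y) = C1*exp(-4*li(y))


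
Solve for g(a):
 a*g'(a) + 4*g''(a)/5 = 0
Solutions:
 g(a) = C1 + C2*erf(sqrt(10)*a/4)


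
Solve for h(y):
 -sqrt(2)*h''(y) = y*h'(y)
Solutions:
 h(y) = C1 + C2*erf(2^(1/4)*y/2)


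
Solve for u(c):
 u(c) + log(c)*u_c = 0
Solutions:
 u(c) = C1*exp(-li(c))


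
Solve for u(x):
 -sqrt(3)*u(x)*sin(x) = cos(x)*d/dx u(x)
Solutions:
 u(x) = C1*cos(x)^(sqrt(3))


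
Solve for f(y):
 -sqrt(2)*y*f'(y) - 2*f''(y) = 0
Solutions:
 f(y) = C1 + C2*erf(2^(1/4)*y/2)


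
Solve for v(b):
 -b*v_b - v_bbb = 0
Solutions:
 v(b) = C1 + Integral(C2*airyai(-b) + C3*airybi(-b), b)


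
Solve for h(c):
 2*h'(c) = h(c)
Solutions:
 h(c) = C1*exp(c/2)


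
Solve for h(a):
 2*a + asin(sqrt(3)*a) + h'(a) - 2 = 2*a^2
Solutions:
 h(a) = C1 + 2*a^3/3 - a^2 - a*asin(sqrt(3)*a) + 2*a - sqrt(3)*sqrt(1 - 3*a^2)/3


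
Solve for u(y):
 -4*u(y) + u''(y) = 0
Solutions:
 u(y) = C1*exp(-2*y) + C2*exp(2*y)


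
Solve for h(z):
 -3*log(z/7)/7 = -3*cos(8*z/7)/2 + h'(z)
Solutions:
 h(z) = C1 - 3*z*log(z)/7 + 3*z/7 + 3*z*log(7)/7 + 21*sin(8*z/7)/16


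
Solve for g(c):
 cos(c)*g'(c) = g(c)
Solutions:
 g(c) = C1*sqrt(sin(c) + 1)/sqrt(sin(c) - 1)


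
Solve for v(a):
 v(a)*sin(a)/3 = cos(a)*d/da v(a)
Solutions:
 v(a) = C1/cos(a)^(1/3)


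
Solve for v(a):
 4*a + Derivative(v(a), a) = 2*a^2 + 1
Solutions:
 v(a) = C1 + 2*a^3/3 - 2*a^2 + a


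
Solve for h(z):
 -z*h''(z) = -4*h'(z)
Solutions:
 h(z) = C1 + C2*z^5


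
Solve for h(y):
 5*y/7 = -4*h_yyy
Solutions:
 h(y) = C1 + C2*y + C3*y^2 - 5*y^4/672


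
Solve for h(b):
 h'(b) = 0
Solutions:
 h(b) = C1


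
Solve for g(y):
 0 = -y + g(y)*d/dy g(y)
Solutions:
 g(y) = -sqrt(C1 + y^2)
 g(y) = sqrt(C1 + y^2)


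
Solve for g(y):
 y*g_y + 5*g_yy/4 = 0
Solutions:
 g(y) = C1 + C2*erf(sqrt(10)*y/5)


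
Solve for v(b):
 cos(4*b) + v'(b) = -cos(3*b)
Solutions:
 v(b) = C1 - sin(3*b)/3 - sin(4*b)/4


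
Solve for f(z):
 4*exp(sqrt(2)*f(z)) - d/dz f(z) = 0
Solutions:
 f(z) = sqrt(2)*(2*log(-1/(C1 + 4*z)) - log(2))/4


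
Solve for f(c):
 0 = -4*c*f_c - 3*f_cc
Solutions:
 f(c) = C1 + C2*erf(sqrt(6)*c/3)


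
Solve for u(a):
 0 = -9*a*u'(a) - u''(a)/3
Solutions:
 u(a) = C1 + C2*erf(3*sqrt(6)*a/2)


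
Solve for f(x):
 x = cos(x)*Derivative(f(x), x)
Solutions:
 f(x) = C1 + Integral(x/cos(x), x)


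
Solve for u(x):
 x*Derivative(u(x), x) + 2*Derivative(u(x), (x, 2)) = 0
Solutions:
 u(x) = C1 + C2*erf(x/2)


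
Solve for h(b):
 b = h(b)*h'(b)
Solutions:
 h(b) = -sqrt(C1 + b^2)
 h(b) = sqrt(C1 + b^2)


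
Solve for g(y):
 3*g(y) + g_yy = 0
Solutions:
 g(y) = C1*sin(sqrt(3)*y) + C2*cos(sqrt(3)*y)


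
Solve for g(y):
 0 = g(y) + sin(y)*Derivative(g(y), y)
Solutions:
 g(y) = C1*sqrt(cos(y) + 1)/sqrt(cos(y) - 1)


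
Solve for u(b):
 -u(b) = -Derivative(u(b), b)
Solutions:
 u(b) = C1*exp(b)


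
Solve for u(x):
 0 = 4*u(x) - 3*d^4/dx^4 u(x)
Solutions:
 u(x) = C1*exp(-sqrt(2)*3^(3/4)*x/3) + C2*exp(sqrt(2)*3^(3/4)*x/3) + C3*sin(sqrt(2)*3^(3/4)*x/3) + C4*cos(sqrt(2)*3^(3/4)*x/3)


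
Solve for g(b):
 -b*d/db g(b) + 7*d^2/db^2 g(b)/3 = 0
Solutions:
 g(b) = C1 + C2*erfi(sqrt(42)*b/14)


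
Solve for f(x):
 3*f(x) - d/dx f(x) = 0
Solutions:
 f(x) = C1*exp(3*x)


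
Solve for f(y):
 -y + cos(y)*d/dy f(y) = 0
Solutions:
 f(y) = C1 + Integral(y/cos(y), y)


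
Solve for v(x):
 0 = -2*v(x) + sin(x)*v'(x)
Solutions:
 v(x) = C1*(cos(x) - 1)/(cos(x) + 1)


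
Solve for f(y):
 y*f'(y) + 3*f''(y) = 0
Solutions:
 f(y) = C1 + C2*erf(sqrt(6)*y/6)


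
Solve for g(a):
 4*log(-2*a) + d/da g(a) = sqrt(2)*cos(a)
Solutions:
 g(a) = C1 - 4*a*log(-a) - 4*a*log(2) + 4*a + sqrt(2)*sin(a)


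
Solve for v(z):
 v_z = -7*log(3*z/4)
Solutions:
 v(z) = C1 - 7*z*log(z) + z*log(16384/2187) + 7*z


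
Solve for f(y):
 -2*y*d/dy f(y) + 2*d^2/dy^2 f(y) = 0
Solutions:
 f(y) = C1 + C2*erfi(sqrt(2)*y/2)


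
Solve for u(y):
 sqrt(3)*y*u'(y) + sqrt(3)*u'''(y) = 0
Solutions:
 u(y) = C1 + Integral(C2*airyai(-y) + C3*airybi(-y), y)


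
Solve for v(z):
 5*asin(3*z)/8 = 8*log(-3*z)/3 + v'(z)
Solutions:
 v(z) = C1 - 8*z*log(-z)/3 + 5*z*asin(3*z)/8 - 8*z*log(3)/3 + 8*z/3 + 5*sqrt(1 - 9*z^2)/24


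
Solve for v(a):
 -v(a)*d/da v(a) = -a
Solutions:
 v(a) = -sqrt(C1 + a^2)
 v(a) = sqrt(C1 + a^2)


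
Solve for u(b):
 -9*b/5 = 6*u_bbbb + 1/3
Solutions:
 u(b) = C1 + C2*b + C3*b^2 + C4*b^3 - b^5/400 - b^4/432


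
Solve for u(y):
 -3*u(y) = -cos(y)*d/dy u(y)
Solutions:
 u(y) = C1*(sin(y) + 1)^(3/2)/(sin(y) - 1)^(3/2)


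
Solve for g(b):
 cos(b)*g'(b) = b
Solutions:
 g(b) = C1 + Integral(b/cos(b), b)


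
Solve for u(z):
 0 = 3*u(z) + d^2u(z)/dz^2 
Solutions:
 u(z) = C1*sin(sqrt(3)*z) + C2*cos(sqrt(3)*z)


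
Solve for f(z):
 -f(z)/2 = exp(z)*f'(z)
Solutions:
 f(z) = C1*exp(exp(-z)/2)


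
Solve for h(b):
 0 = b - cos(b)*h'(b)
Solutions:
 h(b) = C1 + Integral(b/cos(b), b)


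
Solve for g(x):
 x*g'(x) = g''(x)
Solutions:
 g(x) = C1 + C2*erfi(sqrt(2)*x/2)


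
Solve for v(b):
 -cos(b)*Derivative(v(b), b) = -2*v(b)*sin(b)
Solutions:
 v(b) = C1/cos(b)^2


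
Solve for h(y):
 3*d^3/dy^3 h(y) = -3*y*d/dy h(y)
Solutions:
 h(y) = C1 + Integral(C2*airyai(-y) + C3*airybi(-y), y)


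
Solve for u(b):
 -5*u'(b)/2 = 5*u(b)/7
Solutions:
 u(b) = C1*exp(-2*b/7)


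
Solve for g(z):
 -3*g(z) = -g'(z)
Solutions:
 g(z) = C1*exp(3*z)


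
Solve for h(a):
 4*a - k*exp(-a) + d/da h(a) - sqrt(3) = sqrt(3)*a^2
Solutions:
 h(a) = C1 + sqrt(3)*a^3/3 - 2*a^2 + sqrt(3)*a - k*exp(-a)


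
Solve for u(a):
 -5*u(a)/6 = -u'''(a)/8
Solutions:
 u(a) = C3*exp(20^(1/3)*3^(2/3)*a/3) + (C1*sin(20^(1/3)*3^(1/6)*a/2) + C2*cos(20^(1/3)*3^(1/6)*a/2))*exp(-20^(1/3)*3^(2/3)*a/6)


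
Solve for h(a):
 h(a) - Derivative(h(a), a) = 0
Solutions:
 h(a) = C1*exp(a)


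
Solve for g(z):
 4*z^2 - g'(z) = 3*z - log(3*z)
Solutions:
 g(z) = C1 + 4*z^3/3 - 3*z^2/2 + z*log(z) - z + z*log(3)


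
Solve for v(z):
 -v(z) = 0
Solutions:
 v(z) = 0


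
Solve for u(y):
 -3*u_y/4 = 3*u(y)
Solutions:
 u(y) = C1*exp(-4*y)


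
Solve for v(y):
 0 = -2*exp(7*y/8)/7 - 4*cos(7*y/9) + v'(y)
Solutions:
 v(y) = C1 + 16*exp(7*y/8)/49 + 36*sin(7*y/9)/7


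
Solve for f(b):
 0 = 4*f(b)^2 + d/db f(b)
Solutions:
 f(b) = 1/(C1 + 4*b)


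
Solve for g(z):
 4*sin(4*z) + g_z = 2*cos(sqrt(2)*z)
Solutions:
 g(z) = C1 + sqrt(2)*sin(sqrt(2)*z) + cos(4*z)


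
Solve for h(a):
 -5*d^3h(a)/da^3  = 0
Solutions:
 h(a) = C1 + C2*a + C3*a^2


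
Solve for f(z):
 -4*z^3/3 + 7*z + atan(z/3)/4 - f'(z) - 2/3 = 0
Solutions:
 f(z) = C1 - z^4/3 + 7*z^2/2 + z*atan(z/3)/4 - 2*z/3 - 3*log(z^2 + 9)/8


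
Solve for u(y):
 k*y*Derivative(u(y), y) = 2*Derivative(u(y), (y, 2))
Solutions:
 u(y) = Piecewise((-sqrt(pi)*C1*erf(y*sqrt(-k)/2)/sqrt(-k) - C2, (k > 0) | (k < 0)), (-C1*y - C2, True))


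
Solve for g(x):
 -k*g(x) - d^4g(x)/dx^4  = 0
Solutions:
 g(x) = C1*exp(-x*(-k)^(1/4)) + C2*exp(x*(-k)^(1/4)) + C3*exp(-I*x*(-k)^(1/4)) + C4*exp(I*x*(-k)^(1/4))


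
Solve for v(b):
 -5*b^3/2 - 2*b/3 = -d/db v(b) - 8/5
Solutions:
 v(b) = C1 + 5*b^4/8 + b^2/3 - 8*b/5


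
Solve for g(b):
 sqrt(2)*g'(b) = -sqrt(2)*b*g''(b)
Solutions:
 g(b) = C1 + C2*log(b)


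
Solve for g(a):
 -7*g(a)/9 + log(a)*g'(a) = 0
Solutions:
 g(a) = C1*exp(7*li(a)/9)


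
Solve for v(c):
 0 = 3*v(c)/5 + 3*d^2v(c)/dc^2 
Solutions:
 v(c) = C1*sin(sqrt(5)*c/5) + C2*cos(sqrt(5)*c/5)


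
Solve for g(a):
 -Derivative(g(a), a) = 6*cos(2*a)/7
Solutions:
 g(a) = C1 - 3*sin(2*a)/7


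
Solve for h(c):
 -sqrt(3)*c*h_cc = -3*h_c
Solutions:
 h(c) = C1 + C2*c^(1 + sqrt(3))


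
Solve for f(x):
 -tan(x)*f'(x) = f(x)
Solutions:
 f(x) = C1/sin(x)


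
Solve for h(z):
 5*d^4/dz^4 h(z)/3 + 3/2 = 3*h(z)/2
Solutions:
 h(z) = C1*exp(-10^(3/4)*sqrt(3)*z/10) + C2*exp(10^(3/4)*sqrt(3)*z/10) + C3*sin(10^(3/4)*sqrt(3)*z/10) + C4*cos(10^(3/4)*sqrt(3)*z/10) + 1


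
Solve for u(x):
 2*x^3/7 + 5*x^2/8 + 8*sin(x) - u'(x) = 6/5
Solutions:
 u(x) = C1 + x^4/14 + 5*x^3/24 - 6*x/5 - 8*cos(x)


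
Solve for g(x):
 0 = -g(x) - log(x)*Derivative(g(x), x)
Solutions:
 g(x) = C1*exp(-li(x))


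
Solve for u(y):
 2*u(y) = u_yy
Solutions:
 u(y) = C1*exp(-sqrt(2)*y) + C2*exp(sqrt(2)*y)


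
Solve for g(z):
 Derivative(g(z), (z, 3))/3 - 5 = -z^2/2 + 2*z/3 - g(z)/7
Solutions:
 g(z) = C3*exp(-3^(1/3)*7^(2/3)*z/7) - 7*z^2/2 + 14*z/3 + (C1*sin(3^(5/6)*7^(2/3)*z/14) + C2*cos(3^(5/6)*7^(2/3)*z/14))*exp(3^(1/3)*7^(2/3)*z/14) + 35


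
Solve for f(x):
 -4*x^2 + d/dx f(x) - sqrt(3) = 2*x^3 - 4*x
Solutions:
 f(x) = C1 + x^4/2 + 4*x^3/3 - 2*x^2 + sqrt(3)*x


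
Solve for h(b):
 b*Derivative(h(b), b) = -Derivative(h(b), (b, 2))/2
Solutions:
 h(b) = C1 + C2*erf(b)


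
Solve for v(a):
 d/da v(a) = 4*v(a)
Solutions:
 v(a) = C1*exp(4*a)


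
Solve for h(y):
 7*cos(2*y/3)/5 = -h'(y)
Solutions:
 h(y) = C1 - 21*sin(2*y/3)/10


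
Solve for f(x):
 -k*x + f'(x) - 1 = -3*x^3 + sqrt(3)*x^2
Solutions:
 f(x) = C1 + k*x^2/2 - 3*x^4/4 + sqrt(3)*x^3/3 + x


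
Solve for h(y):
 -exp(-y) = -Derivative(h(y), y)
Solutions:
 h(y) = C1 - exp(-y)


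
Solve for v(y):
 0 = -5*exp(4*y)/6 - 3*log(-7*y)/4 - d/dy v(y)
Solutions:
 v(y) = C1 - 3*y*log(-y)/4 + 3*y*(1 - log(7))/4 - 5*exp(4*y)/24


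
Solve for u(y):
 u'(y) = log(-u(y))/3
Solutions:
 -li(-u(y)) = C1 + y/3


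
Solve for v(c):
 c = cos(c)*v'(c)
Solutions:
 v(c) = C1 + Integral(c/cos(c), c)


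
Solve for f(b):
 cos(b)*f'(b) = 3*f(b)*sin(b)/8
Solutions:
 f(b) = C1/cos(b)^(3/8)


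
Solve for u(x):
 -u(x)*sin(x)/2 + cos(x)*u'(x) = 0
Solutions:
 u(x) = C1/sqrt(cos(x))


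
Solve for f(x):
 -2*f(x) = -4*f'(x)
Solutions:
 f(x) = C1*exp(x/2)


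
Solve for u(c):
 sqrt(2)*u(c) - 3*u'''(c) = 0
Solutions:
 u(c) = C3*exp(2^(1/6)*3^(2/3)*c/3) + (C1*sin(6^(1/6)*c/2) + C2*cos(6^(1/6)*c/2))*exp(-2^(1/6)*3^(2/3)*c/6)


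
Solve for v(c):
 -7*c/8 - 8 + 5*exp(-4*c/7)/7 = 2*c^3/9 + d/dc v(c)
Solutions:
 v(c) = C1 - c^4/18 - 7*c^2/16 - 8*c - 5*exp(-4*c/7)/4


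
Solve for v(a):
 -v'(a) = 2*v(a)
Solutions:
 v(a) = C1*exp(-2*a)


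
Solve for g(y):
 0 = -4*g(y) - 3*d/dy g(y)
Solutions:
 g(y) = C1*exp(-4*y/3)


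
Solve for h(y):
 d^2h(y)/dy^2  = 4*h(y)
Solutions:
 h(y) = C1*exp(-2*y) + C2*exp(2*y)


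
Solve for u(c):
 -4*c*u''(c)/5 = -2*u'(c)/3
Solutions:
 u(c) = C1 + C2*c^(11/6)


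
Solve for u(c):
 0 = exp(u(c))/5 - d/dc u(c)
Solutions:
 u(c) = log(-1/(C1 + c)) + log(5)


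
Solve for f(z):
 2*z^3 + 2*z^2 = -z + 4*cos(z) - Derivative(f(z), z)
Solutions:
 f(z) = C1 - z^4/2 - 2*z^3/3 - z^2/2 + 4*sin(z)


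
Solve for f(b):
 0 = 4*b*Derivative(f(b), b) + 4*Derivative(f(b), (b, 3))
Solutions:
 f(b) = C1 + Integral(C2*airyai(-b) + C3*airybi(-b), b)


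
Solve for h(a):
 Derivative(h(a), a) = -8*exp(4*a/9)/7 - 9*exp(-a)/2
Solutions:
 h(a) = C1 - 18*exp(4*a/9)/7 + 9*exp(-a)/2


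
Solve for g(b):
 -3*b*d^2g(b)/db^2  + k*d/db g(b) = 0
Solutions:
 g(b) = C1 + b^(re(k)/3 + 1)*(C2*sin(log(b)*Abs(im(k))/3) + C3*cos(log(b)*im(k)/3))


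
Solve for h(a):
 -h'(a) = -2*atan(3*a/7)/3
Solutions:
 h(a) = C1 + 2*a*atan(3*a/7)/3 - 7*log(9*a^2 + 49)/9


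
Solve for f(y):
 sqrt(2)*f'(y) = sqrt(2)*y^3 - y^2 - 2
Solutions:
 f(y) = C1 + y^4/4 - sqrt(2)*y^3/6 - sqrt(2)*y


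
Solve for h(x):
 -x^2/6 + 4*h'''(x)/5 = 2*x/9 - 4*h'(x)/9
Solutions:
 h(x) = C1 + C2*sin(sqrt(5)*x/3) + C3*cos(sqrt(5)*x/3) + x^3/8 + x^2/4 - 27*x/20


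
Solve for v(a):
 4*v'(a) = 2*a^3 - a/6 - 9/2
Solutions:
 v(a) = C1 + a^4/8 - a^2/48 - 9*a/8


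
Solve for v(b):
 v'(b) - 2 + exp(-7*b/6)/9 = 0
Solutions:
 v(b) = C1 + 2*b + 2*exp(-7*b/6)/21


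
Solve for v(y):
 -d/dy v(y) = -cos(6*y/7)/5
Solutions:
 v(y) = C1 + 7*sin(6*y/7)/30


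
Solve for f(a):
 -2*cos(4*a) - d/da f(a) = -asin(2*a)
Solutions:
 f(a) = C1 + a*asin(2*a) + sqrt(1 - 4*a^2)/2 - sin(4*a)/2


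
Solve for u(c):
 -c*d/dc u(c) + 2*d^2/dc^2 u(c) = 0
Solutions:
 u(c) = C1 + C2*erfi(c/2)


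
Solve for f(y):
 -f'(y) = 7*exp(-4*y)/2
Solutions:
 f(y) = C1 + 7*exp(-4*y)/8


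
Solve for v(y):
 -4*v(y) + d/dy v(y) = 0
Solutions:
 v(y) = C1*exp(4*y)


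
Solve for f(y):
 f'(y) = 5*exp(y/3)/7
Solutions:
 f(y) = C1 + 15*exp(y/3)/7


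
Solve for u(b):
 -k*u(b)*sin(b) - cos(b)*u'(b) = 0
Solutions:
 u(b) = C1*exp(k*log(cos(b)))


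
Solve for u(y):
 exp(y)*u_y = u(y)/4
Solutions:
 u(y) = C1*exp(-exp(-y)/4)


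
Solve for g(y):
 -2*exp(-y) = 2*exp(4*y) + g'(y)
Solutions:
 g(y) = C1 - exp(4*y)/2 + 2*exp(-y)


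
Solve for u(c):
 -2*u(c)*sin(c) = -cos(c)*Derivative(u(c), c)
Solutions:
 u(c) = C1/cos(c)^2


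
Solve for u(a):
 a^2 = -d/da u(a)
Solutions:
 u(a) = C1 - a^3/3


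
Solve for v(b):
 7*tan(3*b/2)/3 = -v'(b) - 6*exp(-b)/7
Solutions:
 v(b) = C1 - 7*log(tan(3*b/2)^2 + 1)/9 + 6*exp(-b)/7


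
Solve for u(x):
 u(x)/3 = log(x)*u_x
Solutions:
 u(x) = C1*exp(li(x)/3)


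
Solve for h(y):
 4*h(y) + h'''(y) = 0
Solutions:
 h(y) = C3*exp(-2^(2/3)*y) + (C1*sin(2^(2/3)*sqrt(3)*y/2) + C2*cos(2^(2/3)*sqrt(3)*y/2))*exp(2^(2/3)*y/2)


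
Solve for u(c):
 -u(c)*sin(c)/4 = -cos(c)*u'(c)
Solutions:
 u(c) = C1/cos(c)^(1/4)


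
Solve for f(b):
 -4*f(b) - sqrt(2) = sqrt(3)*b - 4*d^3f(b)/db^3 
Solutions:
 f(b) = C3*exp(b) - sqrt(3)*b/4 + (C1*sin(sqrt(3)*b/2) + C2*cos(sqrt(3)*b/2))*exp(-b/2) - sqrt(2)/4


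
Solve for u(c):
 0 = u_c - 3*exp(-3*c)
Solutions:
 u(c) = C1 - exp(-3*c)


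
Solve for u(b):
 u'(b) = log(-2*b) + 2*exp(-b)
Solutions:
 u(b) = C1 + b*log(-b) + b*(-1 + log(2)) - 2*exp(-b)


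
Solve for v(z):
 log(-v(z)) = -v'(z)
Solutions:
 -li(-v(z)) = C1 - z


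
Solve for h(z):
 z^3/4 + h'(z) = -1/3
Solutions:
 h(z) = C1 - z^4/16 - z/3


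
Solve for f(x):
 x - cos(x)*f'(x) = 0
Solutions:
 f(x) = C1 + Integral(x/cos(x), x)


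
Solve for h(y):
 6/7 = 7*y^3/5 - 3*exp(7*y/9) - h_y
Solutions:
 h(y) = C1 + 7*y^4/20 - 6*y/7 - 27*exp(7*y/9)/7


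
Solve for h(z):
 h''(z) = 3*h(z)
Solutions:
 h(z) = C1*exp(-sqrt(3)*z) + C2*exp(sqrt(3)*z)


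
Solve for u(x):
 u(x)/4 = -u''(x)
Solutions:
 u(x) = C1*sin(x/2) + C2*cos(x/2)


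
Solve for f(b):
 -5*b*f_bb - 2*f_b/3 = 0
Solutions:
 f(b) = C1 + C2*b^(13/15)


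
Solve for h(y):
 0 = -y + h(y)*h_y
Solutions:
 h(y) = -sqrt(C1 + y^2)
 h(y) = sqrt(C1 + y^2)


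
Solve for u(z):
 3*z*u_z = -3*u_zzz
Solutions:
 u(z) = C1 + Integral(C2*airyai(-z) + C3*airybi(-z), z)


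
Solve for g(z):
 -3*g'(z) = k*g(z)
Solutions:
 g(z) = C1*exp(-k*z/3)


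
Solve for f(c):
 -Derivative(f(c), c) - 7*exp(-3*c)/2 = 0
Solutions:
 f(c) = C1 + 7*exp(-3*c)/6


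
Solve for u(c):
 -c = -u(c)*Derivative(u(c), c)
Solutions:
 u(c) = -sqrt(C1 + c^2)
 u(c) = sqrt(C1 + c^2)


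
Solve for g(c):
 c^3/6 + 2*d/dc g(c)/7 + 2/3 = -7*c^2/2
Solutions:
 g(c) = C1 - 7*c^4/48 - 49*c^3/12 - 7*c/3


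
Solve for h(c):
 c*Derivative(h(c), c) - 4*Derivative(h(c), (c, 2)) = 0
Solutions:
 h(c) = C1 + C2*erfi(sqrt(2)*c/4)


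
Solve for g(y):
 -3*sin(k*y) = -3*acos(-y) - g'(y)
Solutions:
 g(y) = C1 - 3*y*acos(-y) - 3*sqrt(1 - y^2) + 3*Piecewise((-cos(k*y)/k, Ne(k, 0)), (0, True))


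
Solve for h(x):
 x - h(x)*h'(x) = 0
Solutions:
 h(x) = -sqrt(C1 + x^2)
 h(x) = sqrt(C1 + x^2)


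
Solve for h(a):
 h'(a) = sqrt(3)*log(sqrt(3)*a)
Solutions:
 h(a) = C1 + sqrt(3)*a*log(a) - sqrt(3)*a + sqrt(3)*a*log(3)/2


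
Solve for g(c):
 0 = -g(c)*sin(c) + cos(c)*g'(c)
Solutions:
 g(c) = C1/cos(c)


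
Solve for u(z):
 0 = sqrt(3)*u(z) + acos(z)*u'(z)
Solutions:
 u(z) = C1*exp(-sqrt(3)*Integral(1/acos(z), z))


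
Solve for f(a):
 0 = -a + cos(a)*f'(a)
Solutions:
 f(a) = C1 + Integral(a/cos(a), a)


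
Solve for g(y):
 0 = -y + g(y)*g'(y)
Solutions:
 g(y) = -sqrt(C1 + y^2)
 g(y) = sqrt(C1 + y^2)


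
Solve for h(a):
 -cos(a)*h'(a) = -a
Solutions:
 h(a) = C1 + Integral(a/cos(a), a)


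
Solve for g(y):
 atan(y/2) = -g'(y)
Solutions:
 g(y) = C1 - y*atan(y/2) + log(y^2 + 4)


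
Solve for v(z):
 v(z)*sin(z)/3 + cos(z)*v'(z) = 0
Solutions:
 v(z) = C1*cos(z)^(1/3)


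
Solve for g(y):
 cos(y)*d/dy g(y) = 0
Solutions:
 g(y) = C1


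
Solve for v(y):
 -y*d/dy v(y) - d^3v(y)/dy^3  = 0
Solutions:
 v(y) = C1 + Integral(C2*airyai(-y) + C3*airybi(-y), y)


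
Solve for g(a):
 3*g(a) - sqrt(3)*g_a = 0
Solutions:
 g(a) = C1*exp(sqrt(3)*a)


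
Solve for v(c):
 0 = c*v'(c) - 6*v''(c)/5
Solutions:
 v(c) = C1 + C2*erfi(sqrt(15)*c/6)


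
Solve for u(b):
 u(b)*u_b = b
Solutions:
 u(b) = -sqrt(C1 + b^2)
 u(b) = sqrt(C1 + b^2)


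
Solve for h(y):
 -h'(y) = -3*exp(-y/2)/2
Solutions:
 h(y) = C1 - 3*exp(-y/2)


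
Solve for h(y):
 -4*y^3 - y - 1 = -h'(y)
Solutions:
 h(y) = C1 + y^4 + y^2/2 + y


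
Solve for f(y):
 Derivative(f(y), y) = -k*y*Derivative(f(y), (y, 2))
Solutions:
 f(y) = C1 + y^(((re(k) - 1)*re(k) + im(k)^2)/(re(k)^2 + im(k)^2))*(C2*sin(log(y)*Abs(im(k))/(re(k)^2 + im(k)^2)) + C3*cos(log(y)*im(k)/(re(k)^2 + im(k)^2)))


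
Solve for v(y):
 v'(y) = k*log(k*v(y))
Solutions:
 li(k*v(y))/k = C1 + k*y


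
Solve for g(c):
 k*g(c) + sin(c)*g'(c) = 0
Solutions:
 g(c) = C1*exp(k*(-log(cos(c) - 1) + log(cos(c) + 1))/2)


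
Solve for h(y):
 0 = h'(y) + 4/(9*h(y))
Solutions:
 h(y) = -sqrt(C1 - 8*y)/3
 h(y) = sqrt(C1 - 8*y)/3


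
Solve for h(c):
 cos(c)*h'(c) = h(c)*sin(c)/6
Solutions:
 h(c) = C1/cos(c)^(1/6)


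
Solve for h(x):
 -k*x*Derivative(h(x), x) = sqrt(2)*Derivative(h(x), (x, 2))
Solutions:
 h(x) = Piecewise((-2^(3/4)*sqrt(pi)*C1*erf(2^(1/4)*sqrt(k)*x/2)/(2*sqrt(k)) - C2, (k > 0) | (k < 0)), (-C1*x - C2, True))


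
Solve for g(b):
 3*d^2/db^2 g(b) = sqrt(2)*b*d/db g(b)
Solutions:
 g(b) = C1 + C2*erfi(2^(3/4)*sqrt(3)*b/6)


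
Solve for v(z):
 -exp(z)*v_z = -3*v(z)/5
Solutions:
 v(z) = C1*exp(-3*exp(-z)/5)


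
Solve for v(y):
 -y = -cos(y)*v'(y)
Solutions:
 v(y) = C1 + Integral(y/cos(y), y)


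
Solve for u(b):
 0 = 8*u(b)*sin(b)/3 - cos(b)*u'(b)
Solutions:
 u(b) = C1/cos(b)^(8/3)


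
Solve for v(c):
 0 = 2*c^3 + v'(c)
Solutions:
 v(c) = C1 - c^4/2


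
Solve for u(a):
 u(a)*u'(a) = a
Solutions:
 u(a) = -sqrt(C1 + a^2)
 u(a) = sqrt(C1 + a^2)


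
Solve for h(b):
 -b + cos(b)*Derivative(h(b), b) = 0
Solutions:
 h(b) = C1 + Integral(b/cos(b), b)


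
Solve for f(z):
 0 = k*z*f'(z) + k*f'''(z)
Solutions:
 f(z) = C1 + Integral(C2*airyai(-z) + C3*airybi(-z), z)


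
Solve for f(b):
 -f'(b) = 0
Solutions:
 f(b) = C1


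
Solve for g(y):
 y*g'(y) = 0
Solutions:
 g(y) = C1


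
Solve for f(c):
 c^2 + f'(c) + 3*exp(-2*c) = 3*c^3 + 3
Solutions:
 f(c) = C1 + 3*c^4/4 - c^3/3 + 3*c + 3*exp(-2*c)/2


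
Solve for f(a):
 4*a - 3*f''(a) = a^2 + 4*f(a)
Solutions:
 f(a) = C1*sin(2*sqrt(3)*a/3) + C2*cos(2*sqrt(3)*a/3) - a^2/4 + a + 3/8


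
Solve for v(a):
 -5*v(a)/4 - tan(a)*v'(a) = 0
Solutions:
 v(a) = C1/sin(a)^(5/4)


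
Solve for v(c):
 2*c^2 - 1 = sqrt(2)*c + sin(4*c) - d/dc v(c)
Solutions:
 v(c) = C1 - 2*c^3/3 + sqrt(2)*c^2/2 + c - cos(4*c)/4


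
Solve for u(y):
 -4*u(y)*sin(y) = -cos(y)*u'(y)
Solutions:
 u(y) = C1/cos(y)^4


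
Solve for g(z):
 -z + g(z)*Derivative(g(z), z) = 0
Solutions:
 g(z) = -sqrt(C1 + z^2)
 g(z) = sqrt(C1 + z^2)


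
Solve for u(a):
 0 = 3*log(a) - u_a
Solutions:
 u(a) = C1 + 3*a*log(a) - 3*a


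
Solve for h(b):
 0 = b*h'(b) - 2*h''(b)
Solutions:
 h(b) = C1 + C2*erfi(b/2)


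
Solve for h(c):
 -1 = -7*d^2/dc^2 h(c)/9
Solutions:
 h(c) = C1 + C2*c + 9*c^2/14


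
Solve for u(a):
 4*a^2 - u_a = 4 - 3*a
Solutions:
 u(a) = C1 + 4*a^3/3 + 3*a^2/2 - 4*a


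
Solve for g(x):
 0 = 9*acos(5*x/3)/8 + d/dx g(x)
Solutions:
 g(x) = C1 - 9*x*acos(5*x/3)/8 + 9*sqrt(9 - 25*x^2)/40


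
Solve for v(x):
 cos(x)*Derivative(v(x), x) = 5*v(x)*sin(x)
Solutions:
 v(x) = C1/cos(x)^5


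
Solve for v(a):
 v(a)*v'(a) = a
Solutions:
 v(a) = -sqrt(C1 + a^2)
 v(a) = sqrt(C1 + a^2)


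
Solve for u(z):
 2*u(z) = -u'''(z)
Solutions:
 u(z) = C3*exp(-2^(1/3)*z) + (C1*sin(2^(1/3)*sqrt(3)*z/2) + C2*cos(2^(1/3)*sqrt(3)*z/2))*exp(2^(1/3)*z/2)


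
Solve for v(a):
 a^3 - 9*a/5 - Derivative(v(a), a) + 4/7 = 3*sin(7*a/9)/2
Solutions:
 v(a) = C1 + a^4/4 - 9*a^2/10 + 4*a/7 + 27*cos(7*a/9)/14


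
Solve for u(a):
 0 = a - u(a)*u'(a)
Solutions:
 u(a) = -sqrt(C1 + a^2)
 u(a) = sqrt(C1 + a^2)


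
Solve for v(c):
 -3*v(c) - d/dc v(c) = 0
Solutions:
 v(c) = C1*exp(-3*c)


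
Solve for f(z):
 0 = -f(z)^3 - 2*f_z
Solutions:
 f(z) = -sqrt(-1/(C1 - z))
 f(z) = sqrt(-1/(C1 - z))


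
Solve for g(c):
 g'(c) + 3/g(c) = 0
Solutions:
 g(c) = -sqrt(C1 - 6*c)
 g(c) = sqrt(C1 - 6*c)


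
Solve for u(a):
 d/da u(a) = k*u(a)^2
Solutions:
 u(a) = -1/(C1 + a*k)


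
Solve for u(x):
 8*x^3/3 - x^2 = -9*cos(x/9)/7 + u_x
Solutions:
 u(x) = C1 + 2*x^4/3 - x^3/3 + 81*sin(x/9)/7


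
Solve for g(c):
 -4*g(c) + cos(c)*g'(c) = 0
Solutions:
 g(c) = C1*(sin(c)^2 + 2*sin(c) + 1)/(sin(c)^2 - 2*sin(c) + 1)


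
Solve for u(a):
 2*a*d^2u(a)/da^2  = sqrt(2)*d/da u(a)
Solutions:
 u(a) = C1 + C2*a^(sqrt(2)/2 + 1)


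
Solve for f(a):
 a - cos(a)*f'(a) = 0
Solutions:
 f(a) = C1 + Integral(a/cos(a), a)


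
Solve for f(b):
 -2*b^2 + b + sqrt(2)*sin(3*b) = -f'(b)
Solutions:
 f(b) = C1 + 2*b^3/3 - b^2/2 + sqrt(2)*cos(3*b)/3


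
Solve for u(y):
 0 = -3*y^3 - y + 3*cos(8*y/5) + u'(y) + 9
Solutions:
 u(y) = C1 + 3*y^4/4 + y^2/2 - 9*y - 15*sin(8*y/5)/8


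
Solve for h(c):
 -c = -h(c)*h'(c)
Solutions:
 h(c) = -sqrt(C1 + c^2)
 h(c) = sqrt(C1 + c^2)


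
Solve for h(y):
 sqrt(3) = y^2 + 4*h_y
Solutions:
 h(y) = C1 - y^3/12 + sqrt(3)*y/4


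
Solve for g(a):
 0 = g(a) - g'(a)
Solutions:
 g(a) = C1*exp(a)


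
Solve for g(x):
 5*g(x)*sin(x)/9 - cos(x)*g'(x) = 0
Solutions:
 g(x) = C1/cos(x)^(5/9)


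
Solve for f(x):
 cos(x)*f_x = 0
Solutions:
 f(x) = C1


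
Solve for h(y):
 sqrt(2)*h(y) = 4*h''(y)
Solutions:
 h(y) = C1*exp(-2^(1/4)*y/2) + C2*exp(2^(1/4)*y/2)


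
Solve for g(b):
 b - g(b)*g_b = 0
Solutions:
 g(b) = -sqrt(C1 + b^2)
 g(b) = sqrt(C1 + b^2)


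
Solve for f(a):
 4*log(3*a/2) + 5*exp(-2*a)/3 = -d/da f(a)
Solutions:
 f(a) = C1 - 4*a*log(a) + 4*a*(-log(3) + log(2) + 1) + 5*exp(-2*a)/6


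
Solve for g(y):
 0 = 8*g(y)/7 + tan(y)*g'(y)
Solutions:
 g(y) = C1/sin(y)^(8/7)


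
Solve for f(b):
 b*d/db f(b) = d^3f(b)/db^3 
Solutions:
 f(b) = C1 + Integral(C2*airyai(b) + C3*airybi(b), b)


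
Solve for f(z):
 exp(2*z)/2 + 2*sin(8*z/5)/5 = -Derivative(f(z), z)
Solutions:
 f(z) = C1 - exp(2*z)/4 + cos(8*z/5)/4


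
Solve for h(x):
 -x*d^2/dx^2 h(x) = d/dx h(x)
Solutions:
 h(x) = C1 + C2*log(x)


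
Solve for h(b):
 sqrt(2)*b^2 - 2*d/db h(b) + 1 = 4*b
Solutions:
 h(b) = C1 + sqrt(2)*b^3/6 - b^2 + b/2


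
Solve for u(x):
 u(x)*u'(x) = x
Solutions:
 u(x) = -sqrt(C1 + x^2)
 u(x) = sqrt(C1 + x^2)


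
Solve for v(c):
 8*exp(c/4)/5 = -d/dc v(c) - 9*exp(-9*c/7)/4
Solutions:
 v(c) = C1 - 32*exp(c/4)/5 + 7*exp(-9*c/7)/4


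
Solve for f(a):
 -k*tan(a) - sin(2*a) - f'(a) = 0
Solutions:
 f(a) = C1 + k*log(cos(a)) + cos(2*a)/2


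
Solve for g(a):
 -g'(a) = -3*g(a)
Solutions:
 g(a) = C1*exp(3*a)


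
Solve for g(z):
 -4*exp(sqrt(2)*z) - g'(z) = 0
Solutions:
 g(z) = C1 - 2*sqrt(2)*exp(sqrt(2)*z)


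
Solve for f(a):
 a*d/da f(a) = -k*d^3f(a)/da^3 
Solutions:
 f(a) = C1 + Integral(C2*airyai(a*(-1/k)^(1/3)) + C3*airybi(a*(-1/k)^(1/3)), a)


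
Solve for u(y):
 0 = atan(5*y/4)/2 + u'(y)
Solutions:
 u(y) = C1 - y*atan(5*y/4)/2 + log(25*y^2 + 16)/5


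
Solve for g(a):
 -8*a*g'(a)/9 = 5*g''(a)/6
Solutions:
 g(a) = C1 + C2*erf(2*sqrt(30)*a/15)


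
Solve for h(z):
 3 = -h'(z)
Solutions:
 h(z) = C1 - 3*z


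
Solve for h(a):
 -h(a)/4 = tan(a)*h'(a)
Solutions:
 h(a) = C1/sin(a)^(1/4)


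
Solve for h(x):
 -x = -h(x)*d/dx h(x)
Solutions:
 h(x) = -sqrt(C1 + x^2)
 h(x) = sqrt(C1 + x^2)


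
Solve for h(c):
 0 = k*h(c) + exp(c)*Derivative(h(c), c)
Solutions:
 h(c) = C1*exp(k*exp(-c))


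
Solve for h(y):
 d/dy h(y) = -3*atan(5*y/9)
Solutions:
 h(y) = C1 - 3*y*atan(5*y/9) + 27*log(25*y^2 + 81)/10


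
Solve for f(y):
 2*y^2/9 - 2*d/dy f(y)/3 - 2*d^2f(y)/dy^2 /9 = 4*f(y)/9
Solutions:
 f(y) = C1*exp(-2*y) + C2*exp(-y) + y^2/2 - 3*y/2 + 7/4


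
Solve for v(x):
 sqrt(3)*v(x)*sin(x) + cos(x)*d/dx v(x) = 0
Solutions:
 v(x) = C1*cos(x)^(sqrt(3))


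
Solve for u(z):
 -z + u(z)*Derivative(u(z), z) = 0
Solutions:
 u(z) = -sqrt(C1 + z^2)
 u(z) = sqrt(C1 + z^2)


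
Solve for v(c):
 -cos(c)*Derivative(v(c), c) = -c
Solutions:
 v(c) = C1 + Integral(c/cos(c), c)


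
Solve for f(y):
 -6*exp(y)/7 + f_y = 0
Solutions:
 f(y) = C1 + 6*exp(y)/7


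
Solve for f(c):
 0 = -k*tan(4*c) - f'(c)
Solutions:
 f(c) = C1 + k*log(cos(4*c))/4


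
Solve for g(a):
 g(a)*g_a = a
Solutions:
 g(a) = -sqrt(C1 + a^2)
 g(a) = sqrt(C1 + a^2)


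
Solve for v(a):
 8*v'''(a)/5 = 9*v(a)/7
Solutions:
 v(a) = C3*exp(45^(1/3)*7^(2/3)*a/14) + (C1*sin(3*3^(1/6)*5^(1/3)*7^(2/3)*a/28) + C2*cos(3*3^(1/6)*5^(1/3)*7^(2/3)*a/28))*exp(-45^(1/3)*7^(2/3)*a/28)


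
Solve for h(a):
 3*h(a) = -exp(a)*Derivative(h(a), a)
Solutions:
 h(a) = C1*exp(3*exp(-a))


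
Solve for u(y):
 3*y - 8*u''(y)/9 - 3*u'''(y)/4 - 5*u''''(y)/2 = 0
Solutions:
 u(y) = C1 + C2*y + 9*y^3/16 - 729*y^2/512 + (C3*sin(sqrt(1199)*y/60) + C4*cos(sqrt(1199)*y/60))*exp(-3*y/20)


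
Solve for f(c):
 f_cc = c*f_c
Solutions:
 f(c) = C1 + C2*erfi(sqrt(2)*c/2)


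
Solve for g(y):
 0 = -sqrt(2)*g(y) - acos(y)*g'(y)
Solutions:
 g(y) = C1*exp(-sqrt(2)*Integral(1/acos(y), y))


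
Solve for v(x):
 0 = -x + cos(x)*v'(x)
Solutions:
 v(x) = C1 + Integral(x/cos(x), x)


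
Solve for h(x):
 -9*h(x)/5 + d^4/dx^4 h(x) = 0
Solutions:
 h(x) = C1*exp(-sqrt(3)*5^(3/4)*x/5) + C2*exp(sqrt(3)*5^(3/4)*x/5) + C3*sin(sqrt(3)*5^(3/4)*x/5) + C4*cos(sqrt(3)*5^(3/4)*x/5)


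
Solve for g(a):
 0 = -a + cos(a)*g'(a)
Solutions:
 g(a) = C1 + Integral(a/cos(a), a)


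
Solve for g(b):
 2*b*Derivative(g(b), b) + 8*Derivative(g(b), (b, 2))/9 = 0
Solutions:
 g(b) = C1 + C2*erf(3*sqrt(2)*b/4)


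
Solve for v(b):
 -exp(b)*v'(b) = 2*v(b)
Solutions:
 v(b) = C1*exp(2*exp(-b))


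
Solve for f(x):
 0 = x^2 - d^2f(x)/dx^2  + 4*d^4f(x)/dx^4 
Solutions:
 f(x) = C1 + C2*x + C3*exp(-x/2) + C4*exp(x/2) + x^4/12 + 4*x^2


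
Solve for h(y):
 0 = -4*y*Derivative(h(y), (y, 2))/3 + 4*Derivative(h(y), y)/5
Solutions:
 h(y) = C1 + C2*y^(8/5)


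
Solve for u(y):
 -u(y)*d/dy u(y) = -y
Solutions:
 u(y) = -sqrt(C1 + y^2)
 u(y) = sqrt(C1 + y^2)


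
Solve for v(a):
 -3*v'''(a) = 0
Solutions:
 v(a) = C1 + C2*a + C3*a^2


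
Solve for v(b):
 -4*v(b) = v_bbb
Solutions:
 v(b) = C3*exp(-2^(2/3)*b) + (C1*sin(2^(2/3)*sqrt(3)*b/2) + C2*cos(2^(2/3)*sqrt(3)*b/2))*exp(2^(2/3)*b/2)


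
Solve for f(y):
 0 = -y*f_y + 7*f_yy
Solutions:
 f(y) = C1 + C2*erfi(sqrt(14)*y/14)


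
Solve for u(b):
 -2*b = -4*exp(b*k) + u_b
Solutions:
 u(b) = C1 - b^2 + 4*exp(b*k)/k


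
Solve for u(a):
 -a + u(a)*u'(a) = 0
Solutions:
 u(a) = -sqrt(C1 + a^2)
 u(a) = sqrt(C1 + a^2)


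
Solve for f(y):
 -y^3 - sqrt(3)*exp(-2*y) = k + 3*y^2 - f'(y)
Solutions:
 f(y) = C1 + k*y + y^4/4 + y^3 - sqrt(3)*exp(-2*y)/2


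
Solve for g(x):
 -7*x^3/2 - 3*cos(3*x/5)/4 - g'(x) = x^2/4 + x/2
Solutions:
 g(x) = C1 - 7*x^4/8 - x^3/12 - x^2/4 - 5*sin(3*x/5)/4


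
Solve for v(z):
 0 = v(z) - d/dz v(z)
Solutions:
 v(z) = C1*exp(z)


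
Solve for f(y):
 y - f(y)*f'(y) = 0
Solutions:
 f(y) = -sqrt(C1 + y^2)
 f(y) = sqrt(C1 + y^2)


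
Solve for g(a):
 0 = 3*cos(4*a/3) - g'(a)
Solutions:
 g(a) = C1 + 9*sin(4*a/3)/4


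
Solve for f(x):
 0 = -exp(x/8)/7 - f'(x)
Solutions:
 f(x) = C1 - 8*exp(x/8)/7


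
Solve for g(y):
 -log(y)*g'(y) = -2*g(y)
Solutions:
 g(y) = C1*exp(2*li(y))


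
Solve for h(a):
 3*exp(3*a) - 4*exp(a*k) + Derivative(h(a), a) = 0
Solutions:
 h(a) = C1 - exp(3*a) + 4*exp(a*k)/k


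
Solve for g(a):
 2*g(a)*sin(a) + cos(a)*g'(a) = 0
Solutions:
 g(a) = C1*cos(a)^2


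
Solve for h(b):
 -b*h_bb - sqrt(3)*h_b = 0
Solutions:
 h(b) = C1 + C2*b^(1 - sqrt(3))


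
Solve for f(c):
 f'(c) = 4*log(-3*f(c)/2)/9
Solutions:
 -9*Integral(1/(log(-_y) - log(2) + log(3)), (_y, f(c)))/4 = C1 - c


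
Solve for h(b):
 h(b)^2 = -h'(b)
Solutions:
 h(b) = 1/(C1 + b)


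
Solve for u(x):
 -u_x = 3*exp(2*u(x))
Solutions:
 u(x) = log(-sqrt(-1/(C1 - 3*x))) - log(2)/2
 u(x) = log(-1/(C1 - 3*x))/2 - log(2)/2


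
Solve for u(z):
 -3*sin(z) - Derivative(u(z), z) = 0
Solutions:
 u(z) = C1 + 3*cos(z)


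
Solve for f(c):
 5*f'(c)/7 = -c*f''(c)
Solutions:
 f(c) = C1 + C2*c^(2/7)


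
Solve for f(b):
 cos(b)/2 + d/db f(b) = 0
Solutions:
 f(b) = C1 - sin(b)/2


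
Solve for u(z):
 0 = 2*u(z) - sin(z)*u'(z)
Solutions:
 u(z) = C1*(cos(z) - 1)/(cos(z) + 1)


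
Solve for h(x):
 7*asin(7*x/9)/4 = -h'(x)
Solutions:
 h(x) = C1 - 7*x*asin(7*x/9)/4 - sqrt(81 - 49*x^2)/4
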